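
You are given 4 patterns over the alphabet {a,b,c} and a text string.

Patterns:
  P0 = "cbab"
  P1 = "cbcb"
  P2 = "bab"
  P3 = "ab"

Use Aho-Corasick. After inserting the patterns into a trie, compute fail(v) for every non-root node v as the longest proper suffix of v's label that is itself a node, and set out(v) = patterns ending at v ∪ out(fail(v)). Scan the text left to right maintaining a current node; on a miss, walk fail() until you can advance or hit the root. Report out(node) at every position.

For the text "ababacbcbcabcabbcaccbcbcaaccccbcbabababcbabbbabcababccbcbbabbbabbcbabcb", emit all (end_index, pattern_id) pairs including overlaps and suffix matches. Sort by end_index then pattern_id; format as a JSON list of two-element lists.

Build automaton:
Trie nodes:
  0='ε' goto a→10 b→7 c→1
  1='c' goto b→2
  2='cb' goto a→3 c→5
  3='cba' goto b→4
  4='cbab' goto ·  [P0 ends]
  5='cbc' goto b→6
  6='cbcb' goto ·  [P1 ends]
  7='b' goto a→8
  8='ba' goto b→9
  9='bab' goto ·  [P2 ends]
  10='a' goto b→11
  11='ab' goto ·  [P3 ends]

Failure links (BFS by depth):
  n1('c'): parent n0 fail=0; on 'c' 0 → fail=0;  out ∅∪∅=∅
  n7('b'): parent n0 fail=0; on 'b' 0 → fail=0;  out ∅∪∅=∅
  n10('a'): parent n0 fail=0; on 'a' 0 → fail=0;  out ∅∪∅=∅
  n2('cb'): parent n1 fail=0; on 'b' 0 → fail=7;  out ∅∪∅=∅
  n8('ba'): parent n7 fail=0; on 'a' 0 → fail=10;  out ∅∪∅=∅
  n11('ab'): parent n10 fail=0; on 'b' 0 → fail=7;  out {3}∪∅={3}
  n3('cba'): parent n2 fail=7; on 'a' 7 → fail=8;  out ∅∪∅=∅
  n5('cbc'): parent n2 fail=7; on 'c' 7→0 → fail=1;  out ∅∪∅=∅
  n9('bab'): parent n8 fail=10; on 'b' 10 → fail=11;  out {2}∪{3}={2,3}
  n4('cbab'): parent n3 fail=8; on 'b' 8 → fail=9;  out {0}∪{2,3}={0,2,3}
  n6('cbcb'): parent n5 fail=1; on 'b' 1 → fail=2;  out {1}∪∅={1}

Text stream:
pos 0 'a': at 10
pos 1 'b': at 11  → match P3@[0:1]
pos 2 'a': at 8 (fail-walked)
pos 3 'b': at 9  → match P2@[1:3],P3@[2:3]
pos 4 'a': at 8 (fail-walked)
pos 5 'c': at 1 (fail-walked)
pos 6 'b': at 2
pos 7 'c': at 5
pos 8 'b': at 6  → match P1@[5:8]
pos 9 'c': at 5 (fail-walked)
pos 10 'a': at 10 (fail-walked)
pos 11 'b': at 11  → match P3@[10:11]
pos 12 'c': at 1 (fail-walked)
pos 13 'a': at 10 (fail-walked)
pos 14 'b': at 11  → match P3@[13:14]
pos 15 'b': at 7 (fail-walked)
pos 16 'c': at 1 (fail-walked)
pos 17 'a': at 10 (fail-walked)
pos 18 'c': at 1 (fail-walked)
pos 19 'c': at 1 (fail-walked)
pos 20 'b': at 2
pos 21 'c': at 5
pos 22 'b': at 6  → match P1@[19:22]
pos 23 'c': at 5 (fail-walked)
pos 24 'a': at 10 (fail-walked)
pos 25 'a': at 10 (fail-walked)
pos 26 'c': at 1 (fail-walked)
pos 27 'c': at 1 (fail-walked)
pos 28 'c': at 1 (fail-walked)
pos 29 'c': at 1 (fail-walked)
pos 30 'b': at 2
pos 31 'c': at 5
pos 32 'b': at 6  → match P1@[29:32]
pos 33 'a': at 3 (fail-walked)
pos 34 'b': at 4  → match P0@[31:34],P2@[32:34],P3@[33:34]
pos 35 'a': at 8 (fail-walked)
pos 36 'b': at 9  → match P2@[34:36],P3@[35:36]
pos 37 'a': at 8 (fail-walked)
pos 38 'b': at 9  → match P2@[36:38],P3@[37:38]
pos 39 'c': at 1 (fail-walked)
pos 40 'b': at 2
pos 41 'a': at 3
pos 42 'b': at 4  → match P0@[39:42],P2@[40:42],P3@[41:42]
pos 43 'b': at 7 (fail-walked)
pos 44 'b': at 7 (fail-walked)
pos 45 'a': at 8
pos 46 'b': at 9  → match P2@[44:46],P3@[45:46]
pos 47 'c': at 1 (fail-walked)
pos 48 'a': at 10 (fail-walked)
pos 49 'b': at 11  → match P3@[48:49]
pos 50 'a': at 8 (fail-walked)
pos 51 'b': at 9  → match P2@[49:51],P3@[50:51]
pos 52 'c': at 1 (fail-walked)
pos 53 'c': at 1 (fail-walked)
pos 54 'b': at 2
pos 55 'c': at 5
pos 56 'b': at 6  → match P1@[53:56]
pos 57 'b': at 7 (fail-walked)
pos 58 'a': at 8
pos 59 'b': at 9  → match P2@[57:59],P3@[58:59]
pos 60 'b': at 7 (fail-walked)
pos 61 'b': at 7 (fail-walked)
pos 62 'a': at 8
pos 63 'b': at 9  → match P2@[61:63],P3@[62:63]
pos 64 'b': at 7 (fail-walked)
pos 65 'c': at 1 (fail-walked)
pos 66 'b': at 2
pos 67 'a': at 3
pos 68 'b': at 4  → match P0@[65:68],P2@[66:68],P3@[67:68]
pos 69 'c': at 1 (fail-walked)
pos 70 'b': at 2

Result: [[1,3],[3,2],[3,3],[8,1],[11,3],[14,3],[22,1],[32,1],[34,0],[34,2],[34,3],[36,2],[36,3],[38,2],[38,3],[42,0],[42,2],[42,3],[46,2],[46,3],[49,3],[51,2],[51,3],[56,1],[59,2],[59,3],[63,2],[63,3],[68,0],[68,2],[68,3]]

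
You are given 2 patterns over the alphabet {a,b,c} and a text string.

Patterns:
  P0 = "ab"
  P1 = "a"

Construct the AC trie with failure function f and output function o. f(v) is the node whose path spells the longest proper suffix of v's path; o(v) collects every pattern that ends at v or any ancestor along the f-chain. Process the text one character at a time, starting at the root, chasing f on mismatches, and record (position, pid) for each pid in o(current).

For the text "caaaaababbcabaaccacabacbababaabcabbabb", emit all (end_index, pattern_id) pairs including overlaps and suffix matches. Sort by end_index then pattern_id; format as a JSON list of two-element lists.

Construct AC machine:
Trie nodes:
  0='ε' goto a→1
  1='a' goto b→2  ←P1
  2='ab' goto ·  ←P0

BFS fail/out derivation:
  fail(1) 'a': from fail(0)=0 chase 'a': 0 ⇒ 0;  out={1}∪out(0)={1}
  fail(2) 'ab': from fail(1)=0 chase 'b': 0 ⇒ 0;  out={0}∪out(0)={0}

Text stream:
[0] read 'c'  n0⇒n0
[1] read 'a'  n0⇒n1  ** P1@[1:1]
[2] read 'a'  n1⇒n1 ·f  ** P1@[2:2]
[3] read 'a'  n1⇒n1 ·f  ** P1@[3:3]
[4] read 'a'  n1⇒n1 ·f  ** P1@[4:4]
[5] read 'a'  n1⇒n1 ·f  ** P1@[5:5]
[6] read 'b'  n1⇒n2  ** P0@[5:6]
[7] read 'a'  n2⇒n1 ·f  ** P1@[7:7]
[8] read 'b'  n1⇒n2  ** P0@[7:8]
[9] read 'b'  n2⇒n0 ·f
[10] read 'c'  n0⇒n0
[11] read 'a'  n0⇒n1  ** P1@[11:11]
[12] read 'b'  n1⇒n2  ** P0@[11:12]
[13] read 'a'  n2⇒n1 ·f  ** P1@[13:13]
[14] read 'a'  n1⇒n1 ·f  ** P1@[14:14]
[15] read 'c'  n1⇒n0 ·f
[16] read 'c'  n0⇒n0
[17] read 'a'  n0⇒n1  ** P1@[17:17]
[18] read 'c'  n1⇒n0 ·f
[19] read 'a'  n0⇒n1  ** P1@[19:19]
[20] read 'b'  n1⇒n2  ** P0@[19:20]
[21] read 'a'  n2⇒n1 ·f  ** P1@[21:21]
[22] read 'c'  n1⇒n0 ·f
[23] read 'b'  n0⇒n0
[24] read 'a'  n0⇒n1  ** P1@[24:24]
[25] read 'b'  n1⇒n2  ** P0@[24:25]
[26] read 'a'  n2⇒n1 ·f  ** P1@[26:26]
[27] read 'b'  n1⇒n2  ** P0@[26:27]
[28] read 'a'  n2⇒n1 ·f  ** P1@[28:28]
[29] read 'a'  n1⇒n1 ·f  ** P1@[29:29]
[30] read 'b'  n1⇒n2  ** P0@[29:30]
[31] read 'c'  n2⇒n0 ·f
[32] read 'a'  n0⇒n1  ** P1@[32:32]
[33] read 'b'  n1⇒n2  ** P0@[32:33]
[34] read 'b'  n2⇒n0 ·f
[35] read 'a'  n0⇒n1  ** P1@[35:35]
[36] read 'b'  n1⇒n2  ** P0@[35:36]
[37] read 'b'  n2⇒n0 ·f

All matches (sorted): [[1,1],[2,1],[3,1],[4,1],[5,1],[6,0],[7,1],[8,0],[11,1],[12,0],[13,1],[14,1],[17,1],[19,1],[20,0],[21,1],[24,1],[25,0],[26,1],[27,0],[28,1],[29,1],[30,0],[32,1],[33,0],[35,1],[36,0]]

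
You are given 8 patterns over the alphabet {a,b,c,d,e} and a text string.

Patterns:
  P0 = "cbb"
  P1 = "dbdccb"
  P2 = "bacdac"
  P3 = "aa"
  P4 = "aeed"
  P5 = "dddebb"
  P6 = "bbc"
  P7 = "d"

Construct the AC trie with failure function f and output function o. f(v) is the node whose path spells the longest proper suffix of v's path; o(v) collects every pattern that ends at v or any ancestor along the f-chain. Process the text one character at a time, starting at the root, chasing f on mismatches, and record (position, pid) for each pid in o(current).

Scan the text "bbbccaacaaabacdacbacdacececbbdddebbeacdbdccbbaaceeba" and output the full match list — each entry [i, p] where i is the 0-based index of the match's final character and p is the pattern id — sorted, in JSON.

Build:
Trie nodes:
  n0 'ε': a→16 b→10 c→1 d→4
  n1 'c': b→2
  n2 'cb': b→3
  n3 'cbb': ·  ←P0
  n4 'd': b→5 d→21  ←P7
  n5 'db': d→6
  n6 'dbd': c→7
  n7 'dbdc': c→8
  n8 'dbdcc': b→9
  n9 'dbdccb': ·  ←P1
  n10 'b': a→11 b→26
  n11 'ba': c→12
  n12 'bac': d→13
  n13 'bacd': a→14
  n14 'bacda': c→15
  n15 'bacdac': ·  ←P2
  n16 'a': a→17 e→18
  n17 'aa': ·  ←P3
  n18 'ae': e→19
  n19 'aee': d→20
  n20 'aeed': ·  ←P4
  n21 'dd': d→22
  n22 'ddd': e→23
  n23 'ddde': b→24
  n24 'dddeb': b→25
  n25 'dddebb': ·  ←P5
  n26 'bb': c→27
  n27 'bbc': ·  ←P6

Failure links (BFS by depth):
  fail(1) 'c': from fail(0)=0 chase 'c': 0 ⇒ 0;  out=∅∪out(0)=∅
  fail(4) 'd': from fail(0)=0 chase 'd': 0 ⇒ 0;  out={7}∪out(0)={7}
  fail(10) 'b': from fail(0)=0 chase 'b': 0 ⇒ 0;  out=∅∪out(0)=∅
  fail(16) 'a': from fail(0)=0 chase 'a': 0 ⇒ 0;  out=∅∪out(0)=∅
  fail(2) 'cb': from fail(1)=0 chase 'b': 0 ⇒ 10;  out=∅∪out(10)=∅
  fail(5) 'db': from fail(4)=0 chase 'b': 0 ⇒ 10;  out=∅∪out(10)=∅
  fail(11) 'ba': from fail(10)=0 chase 'a': 0 ⇒ 16;  out=∅∪out(16)=∅
  fail(17) 'aa': from fail(16)=0 chase 'a': 0 ⇒ 16;  out={3}∪out(16)={3}
  fail(18) 'ae': from fail(16)=0 chase 'e': 0 ⇒ 0;  out=∅∪out(0)=∅
  fail(21) 'dd': from fail(4)=0 chase 'd': 0 ⇒ 4;  out=∅∪out(4)={7}
  fail(26) 'bb': from fail(10)=0 chase 'b': 0 ⇒ 10;  out=∅∪out(10)=∅
  fail(3) 'cbb': from fail(2)=10 chase 'b': 10 ⇒ 26;  out={0}∪out(26)={0}
  fail(6) 'dbd': from fail(5)=10 chase 'd': 10→0 ⇒ 4;  out=∅∪out(4)={7}
  fail(12) 'bac': from fail(11)=16 chase 'c': 16→0 ⇒ 1;  out=∅∪out(1)=∅
  fail(19) 'aee': from fail(18)=0 chase 'e': 0 ⇒ 0;  out=∅∪out(0)=∅
  fail(22) 'ddd': from fail(21)=4 chase 'd': 4 ⇒ 21;  out=∅∪out(21)={7}
  fail(27) 'bbc': from fail(26)=10 chase 'c': 10→0 ⇒ 1;  out={6}∪out(1)={6}
  fail(7) 'dbdc': from fail(6)=4 chase 'c': 4→0 ⇒ 1;  out=∅∪out(1)=∅
  fail(13) 'bacd': from fail(12)=1 chase 'd': 1→0 ⇒ 4;  out=∅∪out(4)={7}
  fail(20) 'aeed': from fail(19)=0 chase 'd': 0 ⇒ 4;  out={4}∪out(4)={4,7}
  fail(23) 'ddde': from fail(22)=21 chase 'e': 21→4→0 ⇒ 0;  out=∅∪out(0)=∅
  fail(8) 'dbdcc': from fail(7)=1 chase 'c': 1→0 ⇒ 1;  out=∅∪out(1)=∅
  fail(14) 'bacda': from fail(13)=4 chase 'a': 4→0 ⇒ 16;  out=∅∪out(16)=∅
  fail(24) 'dddeb': from fail(23)=0 chase 'b': 0 ⇒ 10;  out=∅∪out(10)=∅
  fail(9) 'dbdccb': from fail(8)=1 chase 'b': 1 ⇒ 2;  out={1}∪out(2)={1}
  fail(15) 'bacdac': from fail(14)=16 chase 'c': 16→0 ⇒ 1;  out={2}∪out(1)={2}
  fail(25) 'dddebb': from fail(24)=10 chase 'b': 10 ⇒ 26;  out={5}∪out(26)={5}

Text stream:
[0] read 'b'  n0⇒n10
[1] read 'b'  n10⇒n26
[2] read 'b'  n26⇒n26 ·f
[3] read 'c'  n26⇒n27  → match P6@[1:3]
[4] read 'c'  n27⇒n1 ·f
[5] read 'a'  n1⇒n16 ·f
[6] read 'a'  n16⇒n17  → match P3@[5:6]
[7] read 'c'  n17⇒n1 ·f
[8] read 'a'  n1⇒n16 ·f
[9] read 'a'  n16⇒n17  → match P3@[8:9]
[10] read 'a'  n17⇒n17 ·f  → match P3@[9:10]
[11] read 'b'  n17⇒n10 ·f
[12] read 'a'  n10⇒n11
[13] read 'c'  n11⇒n12
[14] read 'd'  n12⇒n13  → match P7@[14:14]
[15] read 'a'  n13⇒n14
[16] read 'c'  n14⇒n15  → match P2@[11:16]
[17] read 'b'  n15⇒n2 ·f
[18] read 'a'  n2⇒n11 ·f
[19] read 'c'  n11⇒n12
[20] read 'd'  n12⇒n13  → match P7@[20:20]
[21] read 'a'  n13⇒n14
[22] read 'c'  n14⇒n15  → match P2@[17:22]
[23] read 'e'  n15⇒n0 ·f
[24] read 'c'  n0⇒n1
[25] read 'e'  n1⇒n0 ·f
[26] read 'c'  n0⇒n1
[27] read 'b'  n1⇒n2
[28] read 'b'  n2⇒n3  → match P0@[26:28]
[29] read 'd'  n3⇒n4 ·f  → match P7@[29:29]
[30] read 'd'  n4⇒n21  → match P7@[30:30]
[31] read 'd'  n21⇒n22  → match P7@[31:31]
[32] read 'e'  n22⇒n23
[33] read 'b'  n23⇒n24
[34] read 'b'  n24⇒n25  → match P5@[29:34]
[35] read 'e'  n25⇒n0 ·f
[36] read 'a'  n0⇒n16
[37] read 'c'  n16⇒n1 ·f
[38] read 'd'  n1⇒n4 ·f  → match P7@[38:38]
[39] read 'b'  n4⇒n5
[40] read 'd'  n5⇒n6  → match P7@[40:40]
[41] read 'c'  n6⇒n7
[42] read 'c'  n7⇒n8
[43] read 'b'  n8⇒n9  → match P1@[38:43]
[44] read 'b'  n9⇒n3 ·f  → match P0@[42:44]
[45] read 'a'  n3⇒n11 ·f
[46] read 'a'  n11⇒n17 ·f  → match P3@[45:46]
[47] read 'c'  n17⇒n1 ·f
[48] read 'e'  n1⇒n0 ·f
[49] read 'e'  n0⇒n0
[50] read 'b'  n0⇒n10
[51] read 'a'  n10⇒n11

All matches (sorted): [[3,6],[6,3],[9,3],[10,3],[14,7],[16,2],[20,7],[22,2],[28,0],[29,7],[30,7],[31,7],[34,5],[38,7],[40,7],[43,1],[44,0],[46,3]]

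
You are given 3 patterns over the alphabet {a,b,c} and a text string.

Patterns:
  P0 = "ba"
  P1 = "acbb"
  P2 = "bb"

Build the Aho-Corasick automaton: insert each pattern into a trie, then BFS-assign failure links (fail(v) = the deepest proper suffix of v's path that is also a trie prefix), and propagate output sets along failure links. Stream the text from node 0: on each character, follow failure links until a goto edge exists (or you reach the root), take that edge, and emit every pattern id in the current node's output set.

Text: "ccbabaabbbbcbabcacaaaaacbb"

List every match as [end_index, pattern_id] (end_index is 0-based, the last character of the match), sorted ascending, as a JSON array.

Construct AC machine:
Trie (insert patterns):
  n0 'ε': a→3 b→1
  n1 'b': a→2 b→7
  n2 'ba': ·  ←P0
  n3 'a': c→4
  n4 'ac': b→5
  n5 'acb': b→6
  n6 'acbb': ·  ←P1
  n7 'bb': ·  ←P2

Failure links (BFS by depth):
  n1('b'): parent n0 fail=0; on 'b' 0 → fail=0;  out ∅∪∅=∅
  n3('a'): parent n0 fail=0; on 'a' 0 → fail=0;  out ∅∪∅=∅
  n2('ba'): parent n1 fail=0; on 'a' 0 → fail=3;  out {0}∪∅={0}
  n4('ac'): parent n3 fail=0; on 'c' 0 → fail=0;  out ∅∪∅=∅
  n7('bb'): parent n1 fail=0; on 'b' 0 → fail=1;  out {2}∪∅={2}
  n5('acb'): parent n4 fail=0; on 'b' 0 → fail=1;  out ∅∪∅=∅
  n6('acbb'): parent n5 fail=1; on 'b' 1 → fail=7;  out {1}∪{2}={1,2}

Text stream:
i=0 'c': node 0→0
i=1 'c': node 0→0
i=2 'b': node 0→1
i=3 'a': node 1→2  ** P0@[2:3]
i=4 'b': node 2→1 ·f
i=5 'a': node 1→2  ** P0@[4:5]
i=6 'a': node 2→3 ·f
i=7 'b': node 3→1 ·f
i=8 'b': node 1→7  ** P2@[7:8]
i=9 'b': node 7→7 ·f  ** P2@[8:9]
i=10 'b': node 7→7 ·f  ** P2@[9:10]
i=11 'c': node 7→0 ·f
i=12 'b': node 0→1
i=13 'a': node 1→2  ** P0@[12:13]
i=14 'b': node 2→1 ·f
i=15 'c': node 1→0 ·f
i=16 'a': node 0→3
i=17 'c': node 3→4
i=18 'a': node 4→3 ·f
i=19 'a': node 3→3 ·f
i=20 'a': node 3→3 ·f
i=21 'a': node 3→3 ·f
i=22 'a': node 3→3 ·f
i=23 'c': node 3→4
i=24 'b': node 4→5
i=25 'b': node 5→6  ** P1@[22:25],P2@[24:25]

All matches (sorted): [[3,0],[5,0],[8,2],[9,2],[10,2],[13,0],[25,1],[25,2]]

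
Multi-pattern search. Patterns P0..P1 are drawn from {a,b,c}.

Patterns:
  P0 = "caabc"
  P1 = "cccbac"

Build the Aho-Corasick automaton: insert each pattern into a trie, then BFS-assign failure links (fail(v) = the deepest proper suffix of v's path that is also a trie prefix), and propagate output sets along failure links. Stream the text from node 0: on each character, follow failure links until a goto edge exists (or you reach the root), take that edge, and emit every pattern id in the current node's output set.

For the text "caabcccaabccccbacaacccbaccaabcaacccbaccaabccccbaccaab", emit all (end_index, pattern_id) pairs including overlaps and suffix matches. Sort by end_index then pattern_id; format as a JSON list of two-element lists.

Construct AC machine:
Trie nodes:
  n0 'ε': c→1
  n1 'c': a→2 c→6
  n2 'ca': a→3
  n3 'caa': b→4
  n4 'caab': c→5
  n5 'caabc': ·  ←P0
  n6 'cc': c→7
  n7 'ccc': b→8
  n8 'cccb': a→9
  n9 'cccba': c→10
  n10 'cccbac': ·  ←P1

BFS fail/out derivation:
  fail(1) 'c': from fail(0)=0 chase 'c': 0 ⇒ 0;  out=∅∪out(0)=∅
  fail(2) 'ca': from fail(1)=0 chase 'a': 0 ⇒ 0;  out=∅∪out(0)=∅
  fail(6) 'cc': from fail(1)=0 chase 'c': 0 ⇒ 1;  out=∅∪out(1)=∅
  fail(3) 'caa': from fail(2)=0 chase 'a': 0 ⇒ 0;  out=∅∪out(0)=∅
  fail(7) 'ccc': from fail(6)=1 chase 'c': 1 ⇒ 6;  out=∅∪out(6)=∅
  fail(4) 'caab': from fail(3)=0 chase 'b': 0 ⇒ 0;  out=∅∪out(0)=∅
  fail(8) 'cccb': from fail(7)=6 chase 'b': 6→1→0 ⇒ 0;  out=∅∪out(0)=∅
  fail(5) 'caabc': from fail(4)=0 chase 'c': 0 ⇒ 1;  out={0}∪out(1)={0}
  fail(9) 'cccba': from fail(8)=0 chase 'a': 0 ⇒ 0;  out=∅∪out(0)=∅
  fail(10) 'cccbac': from fail(9)=0 chase 'c': 0 ⇒ 1;  out={1}∪out(1)={1}

Text stream:
i=0 'c': node 0→1
i=1 'a': node 1→2
i=2 'a': node 2→3
i=3 'b': node 3→4
i=4 'c': node 4→5  ** P0@[0:4]
i=5 'c': node 5→6 (fail-walked)
i=6 'c': node 6→7
i=7 'a': node 7→2 (fail-walked)
i=8 'a': node 2→3
i=9 'b': node 3→4
i=10 'c': node 4→5  ** P0@[6:10]
i=11 'c': node 5→6 (fail-walked)
i=12 'c': node 6→7
i=13 'c': node 7→7 (fail-walked)
i=14 'b': node 7→8
i=15 'a': node 8→9
i=16 'c': node 9→10  ** P1@[11:16]
i=17 'a': node 10→2 (fail-walked)
i=18 'a': node 2→3
i=19 'c': node 3→1 (fail-walked)
i=20 'c': node 1→6
i=21 'c': node 6→7
i=22 'b': node 7→8
i=23 'a': node 8→9
i=24 'c': node 9→10  ** P1@[19:24]
i=25 'c': node 10→6 (fail-walked)
i=26 'a': node 6→2 (fail-walked)
i=27 'a': node 2→3
i=28 'b': node 3→4
i=29 'c': node 4→5  ** P0@[25:29]
i=30 'a': node 5→2 (fail-walked)
i=31 'a': node 2→3
i=32 'c': node 3→1 (fail-walked)
i=33 'c': node 1→6
i=34 'c': node 6→7
i=35 'b': node 7→8
i=36 'a': node 8→9
i=37 'c': node 9→10  ** P1@[32:37]
i=38 'c': node 10→6 (fail-walked)
i=39 'a': node 6→2 (fail-walked)
i=40 'a': node 2→3
i=41 'b': node 3→4
i=42 'c': node 4→5  ** P0@[38:42]
i=43 'c': node 5→6 (fail-walked)
i=44 'c': node 6→7
i=45 'c': node 7→7 (fail-walked)
i=46 'b': node 7→8
i=47 'a': node 8→9
i=48 'c': node 9→10  ** P1@[43:48]
i=49 'c': node 10→6 (fail-walked)
i=50 'a': node 6→2 (fail-walked)
i=51 'a': node 2→3
i=52 'b': node 3→4

Matches: [[4,0],[10,0],[16,1],[24,1],[29,0],[37,1],[42,0],[48,1]]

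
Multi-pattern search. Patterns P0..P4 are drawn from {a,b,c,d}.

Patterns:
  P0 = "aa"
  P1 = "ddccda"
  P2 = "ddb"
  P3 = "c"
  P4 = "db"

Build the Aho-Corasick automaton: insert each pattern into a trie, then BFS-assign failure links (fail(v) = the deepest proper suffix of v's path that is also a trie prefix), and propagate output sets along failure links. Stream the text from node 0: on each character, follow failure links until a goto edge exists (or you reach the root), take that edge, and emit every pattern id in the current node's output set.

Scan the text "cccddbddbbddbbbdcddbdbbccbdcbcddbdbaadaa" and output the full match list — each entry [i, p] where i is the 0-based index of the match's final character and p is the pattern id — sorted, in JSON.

Build automaton:
Trie (insert patterns):
  0='ε' goto a→1 c→10 d→3
  1='a' goto a→2
  2='aa' goto ·  ←P0
  3='d' goto b→11 d→4
  4='dd' goto b→9 c→5
  5='ddc' goto c→6
  6='ddcc' goto d→7
  7='ddccd' goto a→8
  8='ddccda' goto ·  ←P1
  9='ddb' goto ·  ←P2
  10='c' goto ·  ←P3
  11='db' goto ·  ←P4

BFS fail/out derivation:
  n1('a'): parent n0 fail=0; on 'a' 0 → fail=0;  out ∅∪∅=∅
  n3('d'): parent n0 fail=0; on 'd' 0 → fail=0;  out ∅∪∅=∅
  n10('c'): parent n0 fail=0; on 'c' 0 → fail=0;  out {3}∪∅={3}
  n2('aa'): parent n1 fail=0; on 'a' 0 → fail=1;  out {0}∪∅={0}
  n4('dd'): parent n3 fail=0; on 'd' 0 → fail=3;  out ∅∪∅=∅
  n11('db'): parent n3 fail=0; on 'b' 0 → fail=0;  out {4}∪∅={4}
  n5('ddc'): parent n4 fail=3; on 'c' 3→0 → fail=10;  out ∅∪{3}={3}
  n9('ddb'): parent n4 fail=3; on 'b' 3 → fail=11;  out {2}∪{4}={2,4}
  n6('ddcc'): parent n5 fail=10; on 'c' 10→0 → fail=10;  out ∅∪{3}={3}
  n7('ddccd'): parent n6 fail=10; on 'd' 10→0 → fail=3;  out ∅∪∅=∅
  n8('ddccda'): parent n7 fail=3; on 'a' 3→0 → fail=1;  out {1}∪∅={1}

Run:
pos 0 'c': at 10  ** P3@[0:0]
pos 1 'c': at 10 (fail-walked)  ** P3@[1:1]
pos 2 'c': at 10 (fail-walked)  ** P3@[2:2]
pos 3 'd': at 3 (fail-walked)
pos 4 'd': at 4
pos 5 'b': at 9  ** P2@[3:5],P4@[4:5]
pos 6 'd': at 3 (fail-walked)
pos 7 'd': at 4
pos 8 'b': at 9  ** P2@[6:8],P4@[7:8]
pos 9 'b': at 0 (fail-walked)
pos 10 'd': at 3
pos 11 'd': at 4
pos 12 'b': at 9  ** P2@[10:12],P4@[11:12]
pos 13 'b': at 0 (fail-walked)
pos 14 'b': at 0
pos 15 'd': at 3
pos 16 'c': at 10 (fail-walked)  ** P3@[16:16]
pos 17 'd': at 3 (fail-walked)
pos 18 'd': at 4
pos 19 'b': at 9  ** P2@[17:19],P4@[18:19]
pos 20 'd': at 3 (fail-walked)
pos 21 'b': at 11  ** P4@[20:21]
pos 22 'b': at 0 (fail-walked)
pos 23 'c': at 10  ** P3@[23:23]
pos 24 'c': at 10 (fail-walked)  ** P3@[24:24]
pos 25 'b': at 0 (fail-walked)
pos 26 'd': at 3
pos 27 'c': at 10 (fail-walked)  ** P3@[27:27]
pos 28 'b': at 0 (fail-walked)
pos 29 'c': at 10  ** P3@[29:29]
pos 30 'd': at 3 (fail-walked)
pos 31 'd': at 4
pos 32 'b': at 9  ** P2@[30:32],P4@[31:32]
pos 33 'd': at 3 (fail-walked)
pos 34 'b': at 11  ** P4@[33:34]
pos 35 'a': at 1 (fail-walked)
pos 36 'a': at 2  ** P0@[35:36]
pos 37 'd': at 3 (fail-walked)
pos 38 'a': at 1 (fail-walked)
pos 39 'a': at 2  ** P0@[38:39]

Matches: [[0,3],[1,3],[2,3],[5,2],[5,4],[8,2],[8,4],[12,2],[12,4],[16,3],[19,2],[19,4],[21,4],[23,3],[24,3],[27,3],[29,3],[32,2],[32,4],[34,4],[36,0],[39,0]]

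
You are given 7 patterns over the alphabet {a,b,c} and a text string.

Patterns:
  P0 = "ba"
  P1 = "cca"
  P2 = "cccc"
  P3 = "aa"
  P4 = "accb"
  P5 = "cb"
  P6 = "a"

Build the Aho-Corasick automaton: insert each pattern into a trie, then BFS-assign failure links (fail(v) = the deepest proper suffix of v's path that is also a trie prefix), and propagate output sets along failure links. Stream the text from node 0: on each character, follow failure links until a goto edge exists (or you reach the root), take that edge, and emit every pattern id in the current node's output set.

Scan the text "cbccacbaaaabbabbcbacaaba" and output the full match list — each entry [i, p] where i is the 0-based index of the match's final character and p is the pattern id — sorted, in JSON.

Build:
Trie nodes:
  0='ε' goto a→8 b→1 c→3
  1='b' goto a→2
  2='ba' goto ·  [P0 ends]
  3='c' goto b→13 c→4
  4='cc' goto a→5 c→6
  5='cca' goto ·  [P1 ends]
  6='ccc' goto c→7
  7='cccc' goto ·  [P2 ends]
  8='a' goto a→9 c→10  [P6 ends]
  9='aa' goto ·  [P3 ends]
  10='ac' goto c→11
  11='acc' goto b→12
  12='accb' goto ·  [P4 ends]
  13='cb' goto ·  [P5 ends]

Failure links (BFS by depth):
  fail(1) 'b': from fail(0)=0 chase 'b': 0 ⇒ 0;  out=∅∪out(0)=∅
  fail(3) 'c': from fail(0)=0 chase 'c': 0 ⇒ 0;  out=∅∪out(0)=∅
  fail(8) 'a': from fail(0)=0 chase 'a': 0 ⇒ 0;  out={6}∪out(0)={6}
  fail(2) 'ba': from fail(1)=0 chase 'a': 0 ⇒ 8;  out={0}∪out(8)={0,6}
  fail(4) 'cc': from fail(3)=0 chase 'c': 0 ⇒ 3;  out=∅∪out(3)=∅
  fail(9) 'aa': from fail(8)=0 chase 'a': 0 ⇒ 8;  out={3}∪out(8)={3,6}
  fail(10) 'ac': from fail(8)=0 chase 'c': 0 ⇒ 3;  out=∅∪out(3)=∅
  fail(13) 'cb': from fail(3)=0 chase 'b': 0 ⇒ 1;  out={5}∪out(1)={5}
  fail(5) 'cca': from fail(4)=3 chase 'a': 3→0 ⇒ 8;  out={1}∪out(8)={1,6}
  fail(6) 'ccc': from fail(4)=3 chase 'c': 3 ⇒ 4;  out=∅∪out(4)=∅
  fail(11) 'acc': from fail(10)=3 chase 'c': 3 ⇒ 4;  out=∅∪out(4)=∅
  fail(7) 'cccc': from fail(6)=4 chase 'c': 4 ⇒ 6;  out={2}∪out(6)={2}
  fail(12) 'accb': from fail(11)=4 chase 'b': 4→3 ⇒ 13;  out={4}∪out(13)={4,5}

Text stream:
[0] read 'c'  n0⇒n3
[1] read 'b'  n3⇒n13  ** P5@[0:1]
[2] read 'c'  n13⇒n3 ·f
[3] read 'c'  n3⇒n4
[4] read 'a'  n4⇒n5  ** P1@[2:4],P6@[4:4]
[5] read 'c'  n5⇒n10 ·f
[6] read 'b'  n10⇒n13 ·f  ** P5@[5:6]
[7] read 'a'  n13⇒n2 ·f  ** P0@[6:7],P6@[7:7]
[8] read 'a'  n2⇒n9 ·f  ** P3@[7:8],P6@[8:8]
[9] read 'a'  n9⇒n9 ·f  ** P3@[8:9],P6@[9:9]
[10] read 'a'  n9⇒n9 ·f  ** P3@[9:10],P6@[10:10]
[11] read 'b'  n9⇒n1 ·f
[12] read 'b'  n1⇒n1 ·f
[13] read 'a'  n1⇒n2  ** P0@[12:13],P6@[13:13]
[14] read 'b'  n2⇒n1 ·f
[15] read 'b'  n1⇒n1 ·f
[16] read 'c'  n1⇒n3 ·f
[17] read 'b'  n3⇒n13  ** P5@[16:17]
[18] read 'a'  n13⇒n2 ·f  ** P0@[17:18],P6@[18:18]
[19] read 'c'  n2⇒n10 ·f
[20] read 'a'  n10⇒n8 ·f  ** P6@[20:20]
[21] read 'a'  n8⇒n9  ** P3@[20:21],P6@[21:21]
[22] read 'b'  n9⇒n1 ·f
[23] read 'a'  n1⇒n2  ** P0@[22:23],P6@[23:23]

All matches (sorted): [[1,5],[4,1],[4,6],[6,5],[7,0],[7,6],[8,3],[8,6],[9,3],[9,6],[10,3],[10,6],[13,0],[13,6],[17,5],[18,0],[18,6],[20,6],[21,3],[21,6],[23,0],[23,6]]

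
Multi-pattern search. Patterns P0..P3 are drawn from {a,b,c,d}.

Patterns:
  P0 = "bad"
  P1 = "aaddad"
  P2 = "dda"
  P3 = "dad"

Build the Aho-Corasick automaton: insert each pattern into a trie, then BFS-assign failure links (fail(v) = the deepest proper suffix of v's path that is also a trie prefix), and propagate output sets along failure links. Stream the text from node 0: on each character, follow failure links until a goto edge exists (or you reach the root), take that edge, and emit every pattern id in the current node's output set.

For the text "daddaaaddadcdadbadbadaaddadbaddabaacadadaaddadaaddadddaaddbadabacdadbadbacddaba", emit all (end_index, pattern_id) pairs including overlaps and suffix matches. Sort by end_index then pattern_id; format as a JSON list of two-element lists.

Build automaton:
Trie nodes:
  n0 'ε': a→4 b→1 d→10
  n1 'b': a→2
  n2 'ba': d→3
  n3 'bad': ·  [P0 ends]
  n4 'a': a→5
  n5 'aa': d→6
  n6 'aad': d→7
  n7 'aadd': a→8
  n8 'aadda': d→9
  n9 'aaddad': ·  [P1 ends]
  n10 'd': a→13 d→11
  n11 'dd': a→12
  n12 'dda': ·  [P2 ends]
  n13 'da': d→14
  n14 'dad': ·  [P3 ends]

BFS fail/out derivation:
  n1('b'): parent n0 fail=0; on 'b' 0 → fail=0;  out ∅∪∅=∅
  n4('a'): parent n0 fail=0; on 'a' 0 → fail=0;  out ∅∪∅=∅
  n10('d'): parent n0 fail=0; on 'd' 0 → fail=0;  out ∅∪∅=∅
  n2('ba'): parent n1 fail=0; on 'a' 0 → fail=4;  out ∅∪∅=∅
  n5('aa'): parent n4 fail=0; on 'a' 0 → fail=4;  out ∅∪∅=∅
  n11('dd'): parent n10 fail=0; on 'd' 0 → fail=10;  out ∅∪∅=∅
  n13('da'): parent n10 fail=0; on 'a' 0 → fail=4;  out ∅∪∅=∅
  n3('bad'): parent n2 fail=4; on 'd' 4→0 → fail=10;  out {0}∪∅={0}
  n6('aad'): parent n5 fail=4; on 'd' 4→0 → fail=10;  out ∅∪∅=∅
  n12('dda'): parent n11 fail=10; on 'a' 10 → fail=13;  out {2}∪∅={2}
  n14('dad'): parent n13 fail=4; on 'd' 4→0 → fail=10;  out {3}∪∅={3}
  n7('aadd'): parent n6 fail=10; on 'd' 10 → fail=11;  out ∅∪∅=∅
  n8('aadda'): parent n7 fail=11; on 'a' 11 → fail=12;  out ∅∪{2}={2}
  n9('aaddad'): parent n8 fail=12; on 'd' 12→13 → fail=14;  out {1}∪{3}={1,3}

Scan:
i=0 'd': node 0→10
i=1 'a': node 10→13
i=2 'd': node 13→14  → match P3@[0:2]
i=3 'd': node 14→11 (via fail)
i=4 'a': node 11→12  → match P2@[2:4]
i=5 'a': node 12→5 (via fail)
i=6 'a': node 5→5 (via fail)
i=7 'd': node 5→6
i=8 'd': node 6→7
i=9 'a': node 7→8  → match P2@[7:9]
i=10 'd': node 8→9  → match P1@[5:10],P3@[8:10]
i=11 'c': node 9→0 (via fail)
i=12 'd': node 0→10
i=13 'a': node 10→13
i=14 'd': node 13→14  → match P3@[12:14]
i=15 'b': node 14→1 (via fail)
i=16 'a': node 1→2
i=17 'd': node 2→3  → match P0@[15:17]
i=18 'b': node 3→1 (via fail)
i=19 'a': node 1→2
i=20 'd': node 2→3  → match P0@[18:20]
i=21 'a': node 3→13 (via fail)
i=22 'a': node 13→5 (via fail)
i=23 'd': node 5→6
i=24 'd': node 6→7
i=25 'a': node 7→8  → match P2@[23:25]
i=26 'd': node 8→9  → match P1@[21:26],P3@[24:26]
i=27 'b': node 9→1 (via fail)
i=28 'a': node 1→2
i=29 'd': node 2→3  → match P0@[27:29]
i=30 'd': node 3→11 (via fail)
i=31 'a': node 11→12  → match P2@[29:31]
i=32 'b': node 12→1 (via fail)
i=33 'a': node 1→2
i=34 'a': node 2→5 (via fail)
i=35 'c': node 5→0 (via fail)
i=36 'a': node 0→4
i=37 'd': node 4→10 (via fail)
i=38 'a': node 10→13
i=39 'd': node 13→14  → match P3@[37:39]
i=40 'a': node 14→13 (via fail)
i=41 'a': node 13→5 (via fail)
i=42 'd': node 5→6
i=43 'd': node 6→7
i=44 'a': node 7→8  → match P2@[42:44]
i=45 'd': node 8→9  → match P1@[40:45],P3@[43:45]
i=46 'a': node 9→13 (via fail)
i=47 'a': node 13→5 (via fail)
i=48 'd': node 5→6
i=49 'd': node 6→7
i=50 'a': node 7→8  → match P2@[48:50]
i=51 'd': node 8→9  → match P1@[46:51],P3@[49:51]
i=52 'd': node 9→11 (via fail)
i=53 'd': node 11→11 (via fail)
i=54 'a': node 11→12  → match P2@[52:54]
i=55 'a': node 12→5 (via fail)
i=56 'd': node 5→6
i=57 'd': node 6→7
i=58 'b': node 7→1 (via fail)
i=59 'a': node 1→2
i=60 'd': node 2→3  → match P0@[58:60]
i=61 'a': node 3→13 (via fail)
i=62 'b': node 13→1 (via fail)
i=63 'a': node 1→2
i=64 'c': node 2→0 (via fail)
i=65 'd': node 0→10
i=66 'a': node 10→13
i=67 'd': node 13→14  → match P3@[65:67]
i=68 'b': node 14→1 (via fail)
i=69 'a': node 1→2
i=70 'd': node 2→3  → match P0@[68:70]
i=71 'b': node 3→1 (via fail)
i=72 'a': node 1→2
i=73 'c': node 2→0 (via fail)
i=74 'd': node 0→10
i=75 'd': node 10→11
i=76 'a': node 11→12  → match P2@[74:76]
i=77 'b': node 12→1 (via fail)
i=78 'a': node 1→2

Matches: [[2,3],[4,2],[9,2],[10,1],[10,3],[14,3],[17,0],[20,0],[25,2],[26,1],[26,3],[29,0],[31,2],[39,3],[44,2],[45,1],[45,3],[50,2],[51,1],[51,3],[54,2],[60,0],[67,3],[70,0],[76,2]]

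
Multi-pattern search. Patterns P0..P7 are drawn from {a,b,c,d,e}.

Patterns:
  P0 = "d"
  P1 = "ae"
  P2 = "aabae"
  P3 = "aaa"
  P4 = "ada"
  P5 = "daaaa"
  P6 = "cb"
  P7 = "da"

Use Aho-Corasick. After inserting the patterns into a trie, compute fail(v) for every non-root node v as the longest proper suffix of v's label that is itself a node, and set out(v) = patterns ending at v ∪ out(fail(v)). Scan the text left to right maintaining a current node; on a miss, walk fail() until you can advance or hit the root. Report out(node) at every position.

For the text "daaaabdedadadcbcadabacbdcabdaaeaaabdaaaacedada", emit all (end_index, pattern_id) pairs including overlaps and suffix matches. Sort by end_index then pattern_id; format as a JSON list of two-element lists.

Build:
Trie (insert patterns):
  0='ε' goto a→2 c→15 d→1
  1='d' goto a→11  ←P0
  2='a' goto a→4 d→9 e→3
  3='ae' goto ·  ←P1
  4='aa' goto a→8 b→5
  5='aab' goto a→6
  6='aaba' goto e→7
  7='aabae' goto ·  ←P2
  8='aaa' goto ·  ←P3
  9='ad' goto a→10
  10='ada' goto ·  ←P4
  11='da' goto a→12  ←P7
  12='daa' goto a→13
  13='daaa' goto a→14
  14='daaaa' goto ·  ←P5
  15='c' goto b→16
  16='cb' goto ·  ←P6

Failure links (BFS by depth):
  n1('d'): parent n0 fail=0; on 'd' 0 → fail=0;  out {0}∪∅={0}
  n2('a'): parent n0 fail=0; on 'a' 0 → fail=0;  out ∅∪∅=∅
  n15('c'): parent n0 fail=0; on 'c' 0 → fail=0;  out ∅∪∅=∅
  n3('ae'): parent n2 fail=0; on 'e' 0 → fail=0;  out {1}∪∅={1}
  n4('aa'): parent n2 fail=0; on 'a' 0 → fail=2;  out ∅∪∅=∅
  n9('ad'): parent n2 fail=0; on 'd' 0 → fail=1;  out ∅∪{0}={0}
  n11('da'): parent n1 fail=0; on 'a' 0 → fail=2;  out {7}∪∅={7}
  n16('cb'): parent n15 fail=0; on 'b' 0 → fail=0;  out {6}∪∅={6}
  n5('aab'): parent n4 fail=2; on 'b' 2→0 → fail=0;  out ∅∪∅=∅
  n8('aaa'): parent n4 fail=2; on 'a' 2 → fail=4;  out {3}∪∅={3}
  n10('ada'): parent n9 fail=1; on 'a' 1 → fail=11;  out {4}∪{7}={4,7}
  n12('daa'): parent n11 fail=2; on 'a' 2 → fail=4;  out ∅∪∅=∅
  n6('aaba'): parent n5 fail=0; on 'a' 0 → fail=2;  out ∅∪∅=∅
  n13('daaa'): parent n12 fail=4; on 'a' 4 → fail=8;  out ∅∪{3}={3}
  n7('aabae'): parent n6 fail=2; on 'e' 2 → fail=3;  out {2}∪{1}={1,2}
  n14('daaaa'): parent n13 fail=8; on 'a' 8→4 → fail=8;  out {5}∪{3}={3,5}

Text stream:
pos 0 'd': at 1  → match P0@[0:0]
pos 1 'a': at 11  → match P7@[0:1]
pos 2 'a': at 12
pos 3 'a': at 13  → match P3@[1:3]
pos 4 'a': at 14  → match P3@[2:4],P5@[0:4]
pos 5 'b': at 5 ·f
pos 6 'd': at 1 ·f  → match P0@[6:6]
pos 7 'e': at 0 ·f
pos 8 'd': at 1  → match P0@[8:8]
pos 9 'a': at 11  → match P7@[8:9]
pos 10 'd': at 9 ·f  → match P0@[10:10]
pos 11 'a': at 10  → match P4@[9:11],P7@[10:11]
pos 12 'd': at 9 ·f  → match P0@[12:12]
pos 13 'c': at 15 ·f
pos 14 'b': at 16  → match P6@[13:14]
pos 15 'c': at 15 ·f
pos 16 'a': at 2 ·f
pos 17 'd': at 9  → match P0@[17:17]
pos 18 'a': at 10  → match P4@[16:18],P7@[17:18]
pos 19 'b': at 0 ·f
pos 20 'a': at 2
pos 21 'c': at 15 ·f
pos 22 'b': at 16  → match P6@[21:22]
pos 23 'd': at 1 ·f  → match P0@[23:23]
pos 24 'c': at 15 ·f
pos 25 'a': at 2 ·f
pos 26 'b': at 0 ·f
pos 27 'd': at 1  → match P0@[27:27]
pos 28 'a': at 11  → match P7@[27:28]
pos 29 'a': at 12
pos 30 'e': at 3 ·f  → match P1@[29:30]
pos 31 'a': at 2 ·f
pos 32 'a': at 4
pos 33 'a': at 8  → match P3@[31:33]
pos 34 'b': at 5 ·f
pos 35 'd': at 1 ·f  → match P0@[35:35]
pos 36 'a': at 11  → match P7@[35:36]
pos 37 'a': at 12
pos 38 'a': at 13  → match P3@[36:38]
pos 39 'a': at 14  → match P3@[37:39],P5@[35:39]
pos 40 'c': at 15 ·f
pos 41 'e': at 0 ·f
pos 42 'd': at 1  → match P0@[42:42]
pos 43 'a': at 11  → match P7@[42:43]
pos 44 'd': at 9 ·f  → match P0@[44:44]
pos 45 'a': at 10  → match P4@[43:45],P7@[44:45]

Result: [[0,0],[1,7],[3,3],[4,3],[4,5],[6,0],[8,0],[9,7],[10,0],[11,4],[11,7],[12,0],[14,6],[17,0],[18,4],[18,7],[22,6],[23,0],[27,0],[28,7],[30,1],[33,3],[35,0],[36,7],[38,3],[39,3],[39,5],[42,0],[43,7],[44,0],[45,4],[45,7]]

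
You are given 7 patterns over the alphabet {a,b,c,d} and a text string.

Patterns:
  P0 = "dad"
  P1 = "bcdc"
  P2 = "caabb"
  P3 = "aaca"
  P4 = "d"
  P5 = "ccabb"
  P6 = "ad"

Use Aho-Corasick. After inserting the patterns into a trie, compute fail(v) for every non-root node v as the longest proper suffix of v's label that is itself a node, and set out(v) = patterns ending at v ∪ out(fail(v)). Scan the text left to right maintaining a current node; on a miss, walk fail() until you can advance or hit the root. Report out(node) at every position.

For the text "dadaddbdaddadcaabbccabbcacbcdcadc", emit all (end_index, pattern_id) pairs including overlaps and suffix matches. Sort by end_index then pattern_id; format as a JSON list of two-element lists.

Build:
Trie nodes:
  n0 'ε': a→13 b→4 c→8 d→1
  n1 'd': a→2  [P4 ends]
  n2 'da': d→3
  n3 'dad': ·  [P0 ends]
  n4 'b': c→5
  n5 'bc': d→6
  n6 'bcd': c→7
  n7 'bcdc': ·  [P1 ends]
  n8 'c': a→9 c→17
  n9 'ca': a→10
  n10 'caa': b→11
  n11 'caab': b→12
  n12 'caabb': ·  [P2 ends]
  n13 'a': a→14 d→21
  n14 'aa': c→15
  n15 'aac': a→16
  n16 'aaca': ·  [P3 ends]
  n17 'cc': a→18
  n18 'cca': b→19
  n19 'ccab': b→20
  n20 'ccabb': ·  [P5 ends]
  n21 'ad': ·  [P6 ends]

BFS fail/out derivation:
  n1('d'): parent n0 fail=0; on 'd' 0 → fail=0;  out {4}∪∅={4}
  n4('b'): parent n0 fail=0; on 'b' 0 → fail=0;  out ∅∪∅=∅
  n8('c'): parent n0 fail=0; on 'c' 0 → fail=0;  out ∅∪∅=∅
  n13('a'): parent n0 fail=0; on 'a' 0 → fail=0;  out ∅∪∅=∅
  n2('da'): parent n1 fail=0; on 'a' 0 → fail=13;  out ∅∪∅=∅
  n5('bc'): parent n4 fail=0; on 'c' 0 → fail=8;  out ∅∪∅=∅
  n9('ca'): parent n8 fail=0; on 'a' 0 → fail=13;  out ∅∪∅=∅
  n14('aa'): parent n13 fail=0; on 'a' 0 → fail=13;  out ∅∪∅=∅
  n17('cc'): parent n8 fail=0; on 'c' 0 → fail=8;  out ∅∪∅=∅
  n21('ad'): parent n13 fail=0; on 'd' 0 → fail=1;  out {6}∪{4}={4,6}
  n3('dad'): parent n2 fail=13; on 'd' 13 → fail=21;  out {0}∪{4,6}={0,4,6}
  n6('bcd'): parent n5 fail=8; on 'd' 8→0 → fail=1;  out ∅∪{4}={4}
  n10('caa'): parent n9 fail=13; on 'a' 13 → fail=14;  out ∅∪∅=∅
  n15('aac'): parent n14 fail=13; on 'c' 13→0 → fail=8;  out ∅∪∅=∅
  n18('cca'): parent n17 fail=8; on 'a' 8 → fail=9;  out ∅∪∅=∅
  n7('bcdc'): parent n6 fail=1; on 'c' 1→0 → fail=8;  out {1}∪∅={1}
  n11('caab'): parent n10 fail=14; on 'b' 14→13→0 → fail=4;  out ∅∪∅=∅
  n16('aaca'): parent n15 fail=8; on 'a' 8 → fail=9;  out {3}∪∅={3}
  n19('ccab'): parent n18 fail=9; on 'b' 9→13→0 → fail=4;  out ∅∪∅=∅
  n12('caabb'): parent n11 fail=4; on 'b' 4→0 → fail=4;  out {2}∪∅={2}
  n20('ccabb'): parent n19 fail=4; on 'b' 4→0 → fail=4;  out {5}∪∅={5}

Text stream:
i=0 'd': node 0→1  emit P4@[0:0]
i=1 'a': node 1→2
i=2 'd': node 2→3  emit P0@[0:2],P4@[2:2],P6@[1:2]
i=3 'a': node 3→2 (fail-walked)
i=4 'd': node 2→3  emit P0@[2:4],P4@[4:4],P6@[3:4]
i=5 'd': node 3→1 (fail-walked)  emit P4@[5:5]
i=6 'b': node 1→4 (fail-walked)
i=7 'd': node 4→1 (fail-walked)  emit P4@[7:7]
i=8 'a': node 1→2
i=9 'd': node 2→3  emit P0@[7:9],P4@[9:9],P6@[8:9]
i=10 'd': node 3→1 (fail-walked)  emit P4@[10:10]
i=11 'a': node 1→2
i=12 'd': node 2→3  emit P0@[10:12],P4@[12:12],P6@[11:12]
i=13 'c': node 3→8 (fail-walked)
i=14 'a': node 8→9
i=15 'a': node 9→10
i=16 'b': node 10→11
i=17 'b': node 11→12  emit P2@[13:17]
i=18 'c': node 12→5 (fail-walked)
i=19 'c': node 5→17 (fail-walked)
i=20 'a': node 17→18
i=21 'b': node 18→19
i=22 'b': node 19→20  emit P5@[18:22]
i=23 'c': node 20→5 (fail-walked)
i=24 'a': node 5→9 (fail-walked)
i=25 'c': node 9→8 (fail-walked)
i=26 'b': node 8→4 (fail-walked)
i=27 'c': node 4→5
i=28 'd': node 5→6  emit P4@[28:28]
i=29 'c': node 6→7  emit P1@[26:29]
i=30 'a': node 7→9 (fail-walked)
i=31 'd': node 9→21 (fail-walked)  emit P4@[31:31],P6@[30:31]
i=32 'c': node 21→8 (fail-walked)

Matches: [[0,4],[2,0],[2,4],[2,6],[4,0],[4,4],[4,6],[5,4],[7,4],[9,0],[9,4],[9,6],[10,4],[12,0],[12,4],[12,6],[17,2],[22,5],[28,4],[29,1],[31,4],[31,6]]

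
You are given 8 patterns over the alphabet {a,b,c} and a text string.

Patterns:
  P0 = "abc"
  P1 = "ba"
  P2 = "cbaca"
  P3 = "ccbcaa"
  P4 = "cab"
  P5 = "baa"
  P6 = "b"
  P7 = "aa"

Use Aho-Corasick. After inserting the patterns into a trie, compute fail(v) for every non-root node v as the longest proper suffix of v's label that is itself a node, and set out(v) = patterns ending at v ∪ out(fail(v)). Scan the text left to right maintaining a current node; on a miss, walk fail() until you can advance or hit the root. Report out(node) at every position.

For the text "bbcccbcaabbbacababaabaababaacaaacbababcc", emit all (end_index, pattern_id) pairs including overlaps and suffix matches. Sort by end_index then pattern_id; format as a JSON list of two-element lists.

Construct AC machine:
Trie nodes:
  0='ε' goto a→1 b→4 c→6
  1='a' goto a→19 b→2
  2='ab' goto c→3
  3='abc' goto ·  ←P0
  4='b' goto a→5  ←P6
  5='ba' goto a→18  ←P1
  6='c' goto a→16 b→7 c→11
  7='cb' goto a→8
  8='cba' goto c→9
  9='cbac' goto a→10
  10='cbaca' goto ·  ←P2
  11='cc' goto b→12
  12='ccb' goto c→13
  13='ccbc' goto a→14
  14='ccbca' goto a→15
  15='ccbcaa' goto ·  ←P3
  16='ca' goto b→17
  17='cab' goto ·  ←P4
  18='baa' goto ·  ←P5
  19='aa' goto ·  ←P7

Failure links (BFS by depth):
  fail(1) 'a': from fail(0)=0 chase 'a': 0 ⇒ 0;  out=∅∪out(0)=∅
  fail(4) 'b': from fail(0)=0 chase 'b': 0 ⇒ 0;  out={6}∪out(0)={6}
  fail(6) 'c': from fail(0)=0 chase 'c': 0 ⇒ 0;  out=∅∪out(0)=∅
  fail(2) 'ab': from fail(1)=0 chase 'b': 0 ⇒ 4;  out=∅∪out(4)={6}
  fail(5) 'ba': from fail(4)=0 chase 'a': 0 ⇒ 1;  out={1}∪out(1)={1}
  fail(7) 'cb': from fail(6)=0 chase 'b': 0 ⇒ 4;  out=∅∪out(4)={6}
  fail(11) 'cc': from fail(6)=0 chase 'c': 0 ⇒ 6;  out=∅∪out(6)=∅
  fail(16) 'ca': from fail(6)=0 chase 'a': 0 ⇒ 1;  out=∅∪out(1)=∅
  fail(19) 'aa': from fail(1)=0 chase 'a': 0 ⇒ 1;  out={7}∪out(1)={7}
  fail(3) 'abc': from fail(2)=4 chase 'c': 4→0 ⇒ 6;  out={0}∪out(6)={0}
  fail(8) 'cba': from fail(7)=4 chase 'a': 4 ⇒ 5;  out=∅∪out(5)={1}
  fail(12) 'ccb': from fail(11)=6 chase 'b': 6 ⇒ 7;  out=∅∪out(7)={6}
  fail(17) 'cab': from fail(16)=1 chase 'b': 1 ⇒ 2;  out={4}∪out(2)={4,6}
  fail(18) 'baa': from fail(5)=1 chase 'a': 1 ⇒ 19;  out={5}∪out(19)={5,7}
  fail(9) 'cbac': from fail(8)=5 chase 'c': 5→1→0 ⇒ 6;  out=∅∪out(6)=∅
  fail(13) 'ccbc': from fail(12)=7 chase 'c': 7→4→0 ⇒ 6;  out=∅∪out(6)=∅
  fail(10) 'cbaca': from fail(9)=6 chase 'a': 6 ⇒ 16;  out={2}∪out(16)={2}
  fail(14) 'ccbca': from fail(13)=6 chase 'a': 6 ⇒ 16;  out=∅∪out(16)=∅
  fail(15) 'ccbcaa': from fail(14)=16 chase 'a': 16→1 ⇒ 19;  out={3}∪out(19)={3,7}

Scan:
i=0 'b': node 0→4  emit P6@[0:0]
i=1 'b': node 4→4 ·f  emit P6@[1:1]
i=2 'c': node 4→6 ·f
i=3 'c': node 6→11
i=4 'c': node 11→11 ·f
i=5 'b': node 11→12  emit P6@[5:5]
i=6 'c': node 12→13
i=7 'a': node 13→14
i=8 'a': node 14→15  emit P3@[3:8],P7@[7:8]
i=9 'b': node 15→2 ·f  emit P6@[9:9]
i=10 'b': node 2→4 ·f  emit P6@[10:10]
i=11 'b': node 4→4 ·f  emit P6@[11:11]
i=12 'a': node 4→5  emit P1@[11:12]
i=13 'c': node 5→6 ·f
i=14 'a': node 6→16
i=15 'b': node 16→17  emit P4@[13:15],P6@[15:15]
i=16 'a': node 17→5 ·f  emit P1@[15:16]
i=17 'b': node 5→2 ·f  emit P6@[17:17]
i=18 'a': node 2→5 ·f  emit P1@[17:18]
i=19 'a': node 5→18  emit P5@[17:19],P7@[18:19]
i=20 'b': node 18→2 ·f  emit P6@[20:20]
i=21 'a': node 2→5 ·f  emit P1@[20:21]
i=22 'a': node 5→18  emit P5@[20:22],P7@[21:22]
i=23 'b': node 18→2 ·f  emit P6@[23:23]
i=24 'a': node 2→5 ·f  emit P1@[23:24]
i=25 'b': node 5→2 ·f  emit P6@[25:25]
i=26 'a': node 2→5 ·f  emit P1@[25:26]
i=27 'a': node 5→18  emit P5@[25:27],P7@[26:27]
i=28 'c': node 18→6 ·f
i=29 'a': node 6→16
i=30 'a': node 16→19 ·f  emit P7@[29:30]
i=31 'a': node 19→19 ·f  emit P7@[30:31]
i=32 'c': node 19→6 ·f
i=33 'b': node 6→7  emit P6@[33:33]
i=34 'a': node 7→8  emit P1@[33:34]
i=35 'b': node 8→2 ·f  emit P6@[35:35]
i=36 'a': node 2→5 ·f  emit P1@[35:36]
i=37 'b': node 5→2 ·f  emit P6@[37:37]
i=38 'c': node 2→3  emit P0@[36:38]
i=39 'c': node 3→11 ·f

Result: [[0,6],[1,6],[5,6],[8,3],[8,7],[9,6],[10,6],[11,6],[12,1],[15,4],[15,6],[16,1],[17,6],[18,1],[19,5],[19,7],[20,6],[21,1],[22,5],[22,7],[23,6],[24,1],[25,6],[26,1],[27,5],[27,7],[30,7],[31,7],[33,6],[34,1],[35,6],[36,1],[37,6],[38,0]]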